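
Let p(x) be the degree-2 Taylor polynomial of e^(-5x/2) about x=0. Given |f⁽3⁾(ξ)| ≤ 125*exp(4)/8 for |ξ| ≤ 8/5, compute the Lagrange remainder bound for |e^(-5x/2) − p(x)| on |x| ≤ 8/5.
32*exp(4)/3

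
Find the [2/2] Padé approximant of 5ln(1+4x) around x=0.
20*x*(2*x + 1)/(8*x**2/3 + 4*x + 1)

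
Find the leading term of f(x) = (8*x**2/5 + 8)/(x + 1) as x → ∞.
8*x/5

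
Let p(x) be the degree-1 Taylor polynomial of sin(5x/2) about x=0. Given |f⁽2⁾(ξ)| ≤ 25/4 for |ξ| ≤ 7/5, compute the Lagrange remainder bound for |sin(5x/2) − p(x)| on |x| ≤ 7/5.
49/8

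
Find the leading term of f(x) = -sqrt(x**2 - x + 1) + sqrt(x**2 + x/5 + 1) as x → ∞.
3/5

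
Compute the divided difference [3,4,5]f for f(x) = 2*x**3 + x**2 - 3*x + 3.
25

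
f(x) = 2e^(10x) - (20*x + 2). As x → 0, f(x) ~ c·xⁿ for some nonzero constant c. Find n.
2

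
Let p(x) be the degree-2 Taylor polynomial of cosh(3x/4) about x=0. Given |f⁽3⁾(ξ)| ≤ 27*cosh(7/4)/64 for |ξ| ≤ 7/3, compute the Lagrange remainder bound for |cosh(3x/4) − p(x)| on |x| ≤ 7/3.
343*cosh(7/4)/384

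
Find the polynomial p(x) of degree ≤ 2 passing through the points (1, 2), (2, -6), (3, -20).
-3*x**2 + x + 4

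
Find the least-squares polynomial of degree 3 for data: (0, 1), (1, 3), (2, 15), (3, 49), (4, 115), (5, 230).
6/7 + (44/21)x + (-47/28)x² + (25/12)x³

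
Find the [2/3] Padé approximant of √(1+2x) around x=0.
(7*x**2/4 + 14*x/5 + 1)/(-x**3/20 + 9*x**2/20 + 9*x/5 + 1)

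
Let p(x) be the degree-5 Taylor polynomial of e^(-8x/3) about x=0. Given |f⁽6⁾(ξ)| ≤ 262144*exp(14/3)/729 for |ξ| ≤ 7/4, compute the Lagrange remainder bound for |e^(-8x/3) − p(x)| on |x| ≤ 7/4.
470596*exp(14/3)/32805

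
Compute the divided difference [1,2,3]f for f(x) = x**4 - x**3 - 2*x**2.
17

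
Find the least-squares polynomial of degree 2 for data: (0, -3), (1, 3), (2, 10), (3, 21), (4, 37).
-18/7 + (103/35)x + (12/7)x²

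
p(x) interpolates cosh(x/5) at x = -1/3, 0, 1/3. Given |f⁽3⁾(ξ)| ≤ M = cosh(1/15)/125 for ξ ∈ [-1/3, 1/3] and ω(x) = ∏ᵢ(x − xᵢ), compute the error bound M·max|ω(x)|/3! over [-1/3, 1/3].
sqrt(3)*cosh(1/15)/91125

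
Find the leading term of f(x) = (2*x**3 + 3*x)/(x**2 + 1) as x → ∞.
2*x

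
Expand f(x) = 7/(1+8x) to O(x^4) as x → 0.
7 - 56*x + 448*x**2 - 3584*x**3 + O(x**4)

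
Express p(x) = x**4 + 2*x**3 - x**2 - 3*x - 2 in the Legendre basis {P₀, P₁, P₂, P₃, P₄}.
(-32/15)P₀ + (-9/5)P₁ + (-2/21)P₂ + (4/5)P₃ + (8/35)P₄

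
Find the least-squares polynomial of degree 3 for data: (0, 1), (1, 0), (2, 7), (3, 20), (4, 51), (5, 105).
2/3 + (5/9)x + (-13/12)x² + (37/36)x³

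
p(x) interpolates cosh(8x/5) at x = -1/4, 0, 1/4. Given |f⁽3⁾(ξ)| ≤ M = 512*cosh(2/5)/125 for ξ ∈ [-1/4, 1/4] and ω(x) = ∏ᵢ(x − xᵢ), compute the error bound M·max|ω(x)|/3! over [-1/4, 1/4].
8*sqrt(3)*cosh(2/5)/3375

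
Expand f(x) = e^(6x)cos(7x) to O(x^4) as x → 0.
1 + 6*x - 13*x**2/2 - 111*x**3 + O(x**4)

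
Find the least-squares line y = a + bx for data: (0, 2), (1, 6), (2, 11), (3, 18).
a = 13/10, b = 53/10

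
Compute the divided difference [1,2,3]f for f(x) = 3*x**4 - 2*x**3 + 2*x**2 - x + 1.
65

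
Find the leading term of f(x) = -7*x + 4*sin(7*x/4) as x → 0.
-343*x**3/96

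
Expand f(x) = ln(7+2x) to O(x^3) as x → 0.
log(7) + 2*x/7 - 2*x**2/49 + O(x**3)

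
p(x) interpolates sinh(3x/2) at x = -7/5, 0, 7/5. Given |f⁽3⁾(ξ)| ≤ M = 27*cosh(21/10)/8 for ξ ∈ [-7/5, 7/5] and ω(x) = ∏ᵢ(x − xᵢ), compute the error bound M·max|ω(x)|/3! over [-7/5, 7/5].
343*sqrt(3)*cosh(21/10)/1000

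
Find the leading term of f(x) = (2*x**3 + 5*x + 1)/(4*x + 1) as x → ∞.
x**2/2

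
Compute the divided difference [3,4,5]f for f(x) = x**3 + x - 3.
12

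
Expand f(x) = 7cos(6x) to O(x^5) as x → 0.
7 - 126*x**2 + 378*x**4 + O(x**5)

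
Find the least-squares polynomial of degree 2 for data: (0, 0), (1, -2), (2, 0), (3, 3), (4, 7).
-12/35 + (-127/70)x + (13/14)x²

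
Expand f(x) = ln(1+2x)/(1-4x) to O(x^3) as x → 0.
2*x + 6*x**2 + O(x**3)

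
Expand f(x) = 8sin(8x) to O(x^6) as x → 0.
64*x - 2048*x**3/3 + 32768*x**5/15 + O(x**6)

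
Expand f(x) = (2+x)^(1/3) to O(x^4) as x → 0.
2**(1/3) + 2**(1/3)*x/6 - 2**(1/3)*x**2/36 + 5*2**(1/3)*x**3/648 + O(x**4)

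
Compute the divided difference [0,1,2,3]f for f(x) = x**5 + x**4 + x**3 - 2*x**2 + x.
32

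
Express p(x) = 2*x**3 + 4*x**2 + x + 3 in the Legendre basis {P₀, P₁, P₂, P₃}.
(13/3)P₀ + (11/5)P₁ + (8/3)P₂ + (4/5)P₃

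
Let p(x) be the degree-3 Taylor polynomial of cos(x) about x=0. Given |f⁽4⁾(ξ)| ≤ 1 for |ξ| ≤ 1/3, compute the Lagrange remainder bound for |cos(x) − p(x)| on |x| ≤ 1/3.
1/1944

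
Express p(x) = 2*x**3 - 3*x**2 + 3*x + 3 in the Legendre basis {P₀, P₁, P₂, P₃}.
(2)P₀ + (21/5)P₁ + (-2)P₂ + (4/5)P₃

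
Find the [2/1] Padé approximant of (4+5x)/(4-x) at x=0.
(5*x/4 + 1)/(1 - x/4)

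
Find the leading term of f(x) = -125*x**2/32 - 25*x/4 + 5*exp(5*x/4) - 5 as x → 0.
625*x**3/384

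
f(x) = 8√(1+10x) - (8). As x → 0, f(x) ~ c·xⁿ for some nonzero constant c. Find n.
1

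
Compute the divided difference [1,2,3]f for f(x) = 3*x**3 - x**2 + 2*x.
17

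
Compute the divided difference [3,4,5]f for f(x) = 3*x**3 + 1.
36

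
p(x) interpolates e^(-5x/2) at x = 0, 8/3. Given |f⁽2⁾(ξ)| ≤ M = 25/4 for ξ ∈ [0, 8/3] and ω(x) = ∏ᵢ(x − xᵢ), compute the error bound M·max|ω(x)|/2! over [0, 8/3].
50/9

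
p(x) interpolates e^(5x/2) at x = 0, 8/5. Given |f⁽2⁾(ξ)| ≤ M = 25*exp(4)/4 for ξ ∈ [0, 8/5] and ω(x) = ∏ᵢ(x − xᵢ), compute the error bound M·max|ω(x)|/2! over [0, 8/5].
2*exp(4)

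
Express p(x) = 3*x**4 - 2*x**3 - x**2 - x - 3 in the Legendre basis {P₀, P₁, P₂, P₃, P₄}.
(-41/15)P₀ + (-11/5)P₁ + (22/21)P₂ + (-4/5)P₃ + (24/35)P₄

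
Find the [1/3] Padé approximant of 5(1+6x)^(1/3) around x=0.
(25*x + 5)/(8*x**3/3 - 2*x**2 + 3*x + 1)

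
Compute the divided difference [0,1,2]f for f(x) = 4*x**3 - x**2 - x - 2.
11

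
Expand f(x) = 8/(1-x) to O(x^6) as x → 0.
8 + 8*x + 8*x**2 + 8*x**3 + 8*x**4 + 8*x**5 + O(x**6)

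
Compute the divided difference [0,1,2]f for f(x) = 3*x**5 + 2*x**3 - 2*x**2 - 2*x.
49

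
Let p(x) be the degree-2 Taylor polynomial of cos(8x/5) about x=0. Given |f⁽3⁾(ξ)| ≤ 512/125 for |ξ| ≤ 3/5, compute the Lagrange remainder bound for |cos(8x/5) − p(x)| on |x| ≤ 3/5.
2304/15625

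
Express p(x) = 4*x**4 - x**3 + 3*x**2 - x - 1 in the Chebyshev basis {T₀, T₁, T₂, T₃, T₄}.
(2)T₀ + (-7/4)T₁ + (7/2)T₂ + (-1/4)T₃ + (1/2)T₄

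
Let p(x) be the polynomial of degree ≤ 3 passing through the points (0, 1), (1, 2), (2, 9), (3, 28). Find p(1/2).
9/8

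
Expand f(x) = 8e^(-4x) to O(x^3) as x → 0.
8 - 32*x + 64*x**2 + O(x**3)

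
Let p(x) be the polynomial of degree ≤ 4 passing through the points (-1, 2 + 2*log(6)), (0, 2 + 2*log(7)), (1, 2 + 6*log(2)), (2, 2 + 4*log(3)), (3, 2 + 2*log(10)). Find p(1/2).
2 + log(16*2**(3/16)*3**(19/64)*5**(3/64)*7**(15/16)/3)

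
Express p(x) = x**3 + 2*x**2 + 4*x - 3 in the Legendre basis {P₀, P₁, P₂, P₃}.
(-7/3)P₀ + (23/5)P₁ + (4/3)P₂ + (2/5)P₃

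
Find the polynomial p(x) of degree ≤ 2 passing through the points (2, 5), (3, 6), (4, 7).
x + 3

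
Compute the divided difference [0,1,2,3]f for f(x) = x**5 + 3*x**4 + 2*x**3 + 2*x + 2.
45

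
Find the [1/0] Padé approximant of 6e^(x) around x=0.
6*x + 6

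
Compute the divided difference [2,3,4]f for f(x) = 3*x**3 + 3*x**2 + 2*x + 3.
30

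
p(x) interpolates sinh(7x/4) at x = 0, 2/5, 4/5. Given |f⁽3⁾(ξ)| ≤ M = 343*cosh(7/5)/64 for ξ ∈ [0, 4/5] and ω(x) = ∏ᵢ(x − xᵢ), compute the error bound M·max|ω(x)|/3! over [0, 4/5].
343*sqrt(3)*cosh(7/5)/27000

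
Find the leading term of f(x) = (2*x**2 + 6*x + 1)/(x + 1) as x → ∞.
2*x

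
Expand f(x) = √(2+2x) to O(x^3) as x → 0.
sqrt(2) + sqrt(2)*x/2 - sqrt(2)*x**2/8 + O(x**3)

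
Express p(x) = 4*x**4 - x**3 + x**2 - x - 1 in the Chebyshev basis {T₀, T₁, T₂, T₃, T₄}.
T₀ + (-7/4)T₁ + (5/2)T₂ + (-1/4)T₃ + (1/2)T₄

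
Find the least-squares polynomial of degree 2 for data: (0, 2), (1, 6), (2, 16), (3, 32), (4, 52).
64/35 + (61/35)x + (19/7)x²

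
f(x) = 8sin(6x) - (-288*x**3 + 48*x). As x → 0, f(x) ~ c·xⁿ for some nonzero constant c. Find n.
5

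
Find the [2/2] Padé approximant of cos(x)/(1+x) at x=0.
(-7*x**2/12 + x/6 + 1)/(x**2/12 + 7*x/6 + 1)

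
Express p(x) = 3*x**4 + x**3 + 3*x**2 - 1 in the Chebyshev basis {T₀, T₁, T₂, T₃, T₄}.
(13/8)T₀ + (3/4)T₁ + (3)T₂ + (1/4)T₃ + (3/8)T₄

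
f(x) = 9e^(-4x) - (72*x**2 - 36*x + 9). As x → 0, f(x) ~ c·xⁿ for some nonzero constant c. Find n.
3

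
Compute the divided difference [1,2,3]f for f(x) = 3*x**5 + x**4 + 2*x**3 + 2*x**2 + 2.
309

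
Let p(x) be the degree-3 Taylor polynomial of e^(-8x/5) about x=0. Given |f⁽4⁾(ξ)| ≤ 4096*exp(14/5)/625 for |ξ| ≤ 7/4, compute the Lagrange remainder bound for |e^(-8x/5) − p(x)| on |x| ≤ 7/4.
4802*exp(14/5)/1875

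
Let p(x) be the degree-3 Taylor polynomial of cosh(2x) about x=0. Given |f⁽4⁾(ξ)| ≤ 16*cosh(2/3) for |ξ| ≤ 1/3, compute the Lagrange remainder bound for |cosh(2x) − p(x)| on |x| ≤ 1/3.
2*cosh(2/3)/243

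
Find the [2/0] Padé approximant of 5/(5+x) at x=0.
x**2/25 - x/5 + 1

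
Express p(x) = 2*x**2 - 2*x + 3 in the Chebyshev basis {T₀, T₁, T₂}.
(4)T₀ + (-2)T₁ + T₂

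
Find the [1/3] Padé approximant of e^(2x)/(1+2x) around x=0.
(3*x/4 + 1)/(7*x**3/6 - 2*x**2 + 3*x/4 + 1)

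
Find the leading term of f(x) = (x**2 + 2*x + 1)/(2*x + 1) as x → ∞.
x/2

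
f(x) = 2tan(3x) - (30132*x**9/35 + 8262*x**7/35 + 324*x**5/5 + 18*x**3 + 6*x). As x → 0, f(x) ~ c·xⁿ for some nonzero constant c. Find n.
11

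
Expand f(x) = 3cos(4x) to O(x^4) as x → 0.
3 - 24*x**2 + O(x**4)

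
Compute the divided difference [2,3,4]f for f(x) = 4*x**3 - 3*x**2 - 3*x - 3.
33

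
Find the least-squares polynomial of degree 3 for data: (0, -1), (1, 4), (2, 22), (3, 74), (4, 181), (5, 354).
-43/63 + (829/378)x + (-179/126)x² + (82/27)x³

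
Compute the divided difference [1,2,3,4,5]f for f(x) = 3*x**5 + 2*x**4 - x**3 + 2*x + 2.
47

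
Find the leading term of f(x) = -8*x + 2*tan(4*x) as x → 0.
128*x**3/3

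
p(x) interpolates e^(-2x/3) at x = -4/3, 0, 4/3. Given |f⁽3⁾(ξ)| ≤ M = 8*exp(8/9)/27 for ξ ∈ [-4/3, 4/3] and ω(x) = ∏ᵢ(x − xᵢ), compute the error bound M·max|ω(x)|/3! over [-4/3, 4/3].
512*sqrt(3)*exp(8/9)/19683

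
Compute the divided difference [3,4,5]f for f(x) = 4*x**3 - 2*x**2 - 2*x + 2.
46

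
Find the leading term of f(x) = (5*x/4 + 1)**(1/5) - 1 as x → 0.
x/4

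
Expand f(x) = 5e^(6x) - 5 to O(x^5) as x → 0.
30*x + 90*x**2 + 180*x**3 + 270*x**4 + O(x**5)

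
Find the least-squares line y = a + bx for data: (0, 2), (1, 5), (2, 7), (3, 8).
a = 5/2, b = 2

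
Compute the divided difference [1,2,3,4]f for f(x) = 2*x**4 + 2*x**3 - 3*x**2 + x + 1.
22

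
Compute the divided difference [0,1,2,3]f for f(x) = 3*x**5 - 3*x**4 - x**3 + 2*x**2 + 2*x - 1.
56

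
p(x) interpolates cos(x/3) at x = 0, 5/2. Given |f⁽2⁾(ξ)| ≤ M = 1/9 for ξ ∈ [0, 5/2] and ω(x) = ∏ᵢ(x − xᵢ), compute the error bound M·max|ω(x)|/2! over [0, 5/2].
25/288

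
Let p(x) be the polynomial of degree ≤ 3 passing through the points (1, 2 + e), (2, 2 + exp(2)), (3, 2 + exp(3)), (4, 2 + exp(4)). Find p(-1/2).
-35*exp(4)/16 - 189*exp(2)/16 + 2 + 105*e/16 + 135*exp(3)/16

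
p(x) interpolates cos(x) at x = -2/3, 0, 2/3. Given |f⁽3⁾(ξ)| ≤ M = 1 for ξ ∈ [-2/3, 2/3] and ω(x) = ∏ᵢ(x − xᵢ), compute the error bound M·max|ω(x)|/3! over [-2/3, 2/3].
8*sqrt(3)/729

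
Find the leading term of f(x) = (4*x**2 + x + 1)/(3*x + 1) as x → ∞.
4*x/3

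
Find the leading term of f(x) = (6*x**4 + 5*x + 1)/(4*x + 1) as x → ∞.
3*x**3/2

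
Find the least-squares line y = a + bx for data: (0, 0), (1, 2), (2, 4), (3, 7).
a = -1/5, b = 23/10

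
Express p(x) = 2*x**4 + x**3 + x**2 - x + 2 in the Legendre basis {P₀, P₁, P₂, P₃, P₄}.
(41/15)P₀ + (-2/5)P₁ + (38/21)P₂ + (2/5)P₃ + (16/35)P₄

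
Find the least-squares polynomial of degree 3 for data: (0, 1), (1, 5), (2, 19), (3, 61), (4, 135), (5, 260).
68/63 + (269/189)x + (5/252)x² + (217/108)x³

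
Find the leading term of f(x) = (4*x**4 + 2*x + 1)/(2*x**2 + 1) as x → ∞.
2*x**2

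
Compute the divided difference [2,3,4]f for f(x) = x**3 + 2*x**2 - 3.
11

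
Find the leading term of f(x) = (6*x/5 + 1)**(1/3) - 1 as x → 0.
2*x/5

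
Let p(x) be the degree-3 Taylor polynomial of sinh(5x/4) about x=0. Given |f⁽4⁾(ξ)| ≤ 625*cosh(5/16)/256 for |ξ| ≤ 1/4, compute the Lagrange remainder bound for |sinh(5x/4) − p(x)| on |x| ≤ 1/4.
625*cosh(5/16)/1572864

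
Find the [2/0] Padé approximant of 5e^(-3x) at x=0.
45*x**2/2 - 15*x + 5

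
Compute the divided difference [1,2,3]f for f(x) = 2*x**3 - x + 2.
12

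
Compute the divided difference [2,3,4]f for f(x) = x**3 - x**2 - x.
8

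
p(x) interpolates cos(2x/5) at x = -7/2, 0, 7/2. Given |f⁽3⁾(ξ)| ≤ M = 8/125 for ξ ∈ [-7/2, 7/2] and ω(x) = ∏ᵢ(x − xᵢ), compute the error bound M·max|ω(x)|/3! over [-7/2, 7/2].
343*sqrt(3)/3375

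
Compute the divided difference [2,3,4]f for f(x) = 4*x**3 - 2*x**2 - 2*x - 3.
34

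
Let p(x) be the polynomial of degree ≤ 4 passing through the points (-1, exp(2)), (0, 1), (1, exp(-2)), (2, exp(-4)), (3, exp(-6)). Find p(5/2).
(-70*exp(4) + (28 - 5*exp(2))*exp(6) + 35 + 140*exp(2))*exp(-6)/128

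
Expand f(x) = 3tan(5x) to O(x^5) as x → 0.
15*x + 125*x**3 + O(x**5)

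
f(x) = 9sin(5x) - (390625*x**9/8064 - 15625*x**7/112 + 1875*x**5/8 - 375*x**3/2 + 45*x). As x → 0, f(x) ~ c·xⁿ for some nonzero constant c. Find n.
11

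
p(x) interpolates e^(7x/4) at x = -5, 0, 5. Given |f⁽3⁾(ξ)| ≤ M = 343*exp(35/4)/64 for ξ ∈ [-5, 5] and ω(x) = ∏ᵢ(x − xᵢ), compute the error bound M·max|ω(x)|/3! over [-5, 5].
42875*sqrt(3)*exp(35/4)/1728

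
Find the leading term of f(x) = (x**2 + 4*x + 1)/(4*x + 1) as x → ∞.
x/4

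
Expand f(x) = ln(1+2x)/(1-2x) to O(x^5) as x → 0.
2*x + 2*x**2 + 20*x**3/3 + 28*x**4/3 + O(x**5)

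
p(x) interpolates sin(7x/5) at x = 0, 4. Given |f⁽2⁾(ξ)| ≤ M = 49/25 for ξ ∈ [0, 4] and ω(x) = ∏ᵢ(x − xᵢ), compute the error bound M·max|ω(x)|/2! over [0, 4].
98/25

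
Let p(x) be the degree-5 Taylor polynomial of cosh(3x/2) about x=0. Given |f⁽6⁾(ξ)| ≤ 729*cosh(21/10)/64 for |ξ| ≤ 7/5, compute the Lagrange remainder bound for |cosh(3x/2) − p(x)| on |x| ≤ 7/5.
9529569*cosh(21/10)/80000000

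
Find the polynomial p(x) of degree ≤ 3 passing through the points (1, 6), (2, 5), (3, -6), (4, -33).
-x**3 + x**2 + 3*x + 3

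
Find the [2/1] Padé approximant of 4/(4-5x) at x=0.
1/(1 - 5*x/4)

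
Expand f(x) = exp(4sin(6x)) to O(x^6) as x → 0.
1 + 24*x + 288*x**2 + 2160*x**3 + 10368*x**4 + 125712*x**5/5 + O(x**6)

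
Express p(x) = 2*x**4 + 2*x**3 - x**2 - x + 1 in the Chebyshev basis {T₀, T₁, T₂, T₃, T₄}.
(5/4)T₀ + (1/2)T₁ + (1/2)T₂ + (1/2)T₃ + (1/4)T₄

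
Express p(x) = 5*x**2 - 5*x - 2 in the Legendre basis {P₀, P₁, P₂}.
(-1/3)P₀ + (-5)P₁ + (10/3)P₂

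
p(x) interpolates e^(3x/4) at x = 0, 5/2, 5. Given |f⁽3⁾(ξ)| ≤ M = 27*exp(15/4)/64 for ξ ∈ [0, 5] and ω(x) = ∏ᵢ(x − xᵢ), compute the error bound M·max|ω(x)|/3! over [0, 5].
125*sqrt(3)*exp(15/4)/512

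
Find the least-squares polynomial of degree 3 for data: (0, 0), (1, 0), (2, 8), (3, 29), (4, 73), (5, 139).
19/126 + (-2209/756)x + (383/252)x² + (25/27)x³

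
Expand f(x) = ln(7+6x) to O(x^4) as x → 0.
log(7) + 6*x/7 - 18*x**2/49 + 72*x**3/343 + O(x**4)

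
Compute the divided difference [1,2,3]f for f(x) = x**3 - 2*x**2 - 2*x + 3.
4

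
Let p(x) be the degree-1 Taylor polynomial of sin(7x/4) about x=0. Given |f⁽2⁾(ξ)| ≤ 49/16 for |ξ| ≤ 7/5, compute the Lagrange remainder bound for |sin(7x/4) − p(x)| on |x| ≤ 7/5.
2401/800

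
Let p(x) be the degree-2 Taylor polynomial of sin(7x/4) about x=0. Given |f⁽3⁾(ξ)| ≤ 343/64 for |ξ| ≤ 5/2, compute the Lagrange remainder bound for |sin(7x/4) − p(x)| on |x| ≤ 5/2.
42875/3072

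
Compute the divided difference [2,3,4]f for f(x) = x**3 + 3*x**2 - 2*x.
12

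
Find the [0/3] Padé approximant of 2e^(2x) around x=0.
2/(-4*x**3/3 + 2*x**2 - 2*x + 1)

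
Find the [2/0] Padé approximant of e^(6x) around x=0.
18*x**2 + 6*x + 1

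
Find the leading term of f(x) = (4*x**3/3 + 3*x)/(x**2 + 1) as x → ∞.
4*x/3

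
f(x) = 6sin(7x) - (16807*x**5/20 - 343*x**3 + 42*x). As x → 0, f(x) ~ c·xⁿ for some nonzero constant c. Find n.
7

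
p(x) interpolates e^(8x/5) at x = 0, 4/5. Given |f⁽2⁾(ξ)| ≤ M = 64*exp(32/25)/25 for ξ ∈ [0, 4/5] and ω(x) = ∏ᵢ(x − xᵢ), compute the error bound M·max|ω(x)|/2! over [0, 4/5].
128*exp(32/25)/625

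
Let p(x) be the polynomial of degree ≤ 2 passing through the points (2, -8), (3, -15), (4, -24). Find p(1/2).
-5/4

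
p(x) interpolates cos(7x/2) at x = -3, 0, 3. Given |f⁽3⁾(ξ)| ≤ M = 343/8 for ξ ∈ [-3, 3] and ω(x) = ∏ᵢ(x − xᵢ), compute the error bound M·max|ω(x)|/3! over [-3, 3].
343*sqrt(3)/8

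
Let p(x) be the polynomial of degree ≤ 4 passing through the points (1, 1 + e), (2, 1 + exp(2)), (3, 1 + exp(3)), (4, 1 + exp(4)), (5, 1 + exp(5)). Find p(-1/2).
-385*exp(4)/32 - 693*exp(2)/32 + 1 + 1155*e/128 + 315*exp(5)/128 + 1485*exp(3)/64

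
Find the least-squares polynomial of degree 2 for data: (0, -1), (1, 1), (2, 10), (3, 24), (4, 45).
-37/35 + (-11/14)x + (43/14)x²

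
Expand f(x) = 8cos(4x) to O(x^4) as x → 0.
8 - 64*x**2 + O(x**4)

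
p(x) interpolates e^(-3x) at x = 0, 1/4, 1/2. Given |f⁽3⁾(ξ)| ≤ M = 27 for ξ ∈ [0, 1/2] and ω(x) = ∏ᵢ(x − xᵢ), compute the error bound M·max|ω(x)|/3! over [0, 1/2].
sqrt(3)/64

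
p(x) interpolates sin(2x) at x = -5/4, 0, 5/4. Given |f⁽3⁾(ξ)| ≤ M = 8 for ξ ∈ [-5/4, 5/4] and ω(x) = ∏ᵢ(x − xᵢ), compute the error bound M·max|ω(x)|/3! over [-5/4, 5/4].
125*sqrt(3)/216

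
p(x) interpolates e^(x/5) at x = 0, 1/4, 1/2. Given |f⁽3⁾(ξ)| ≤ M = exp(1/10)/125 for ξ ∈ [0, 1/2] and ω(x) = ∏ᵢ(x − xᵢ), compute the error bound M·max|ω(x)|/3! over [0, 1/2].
sqrt(3)*exp(1/10)/216000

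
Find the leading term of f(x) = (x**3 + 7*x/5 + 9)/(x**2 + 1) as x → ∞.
x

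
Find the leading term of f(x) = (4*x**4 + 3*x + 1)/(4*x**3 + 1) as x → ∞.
x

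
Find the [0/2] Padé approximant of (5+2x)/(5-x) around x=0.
1/(6*x**2/25 - 3*x/5 + 1)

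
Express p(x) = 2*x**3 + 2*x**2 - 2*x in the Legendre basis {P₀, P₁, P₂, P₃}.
(2/3)P₀ + (-4/5)P₁ + (4/3)P₂ + (4/5)P₃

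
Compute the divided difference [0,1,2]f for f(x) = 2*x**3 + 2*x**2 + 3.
8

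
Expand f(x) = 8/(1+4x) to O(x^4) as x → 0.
8 - 32*x + 128*x**2 - 512*x**3 + O(x**4)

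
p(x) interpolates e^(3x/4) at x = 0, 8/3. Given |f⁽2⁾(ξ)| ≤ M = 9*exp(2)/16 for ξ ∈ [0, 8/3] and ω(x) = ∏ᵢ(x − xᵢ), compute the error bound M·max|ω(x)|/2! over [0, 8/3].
exp(2)/2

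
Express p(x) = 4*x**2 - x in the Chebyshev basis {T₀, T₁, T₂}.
(2)T₀ - T₁ + (2)T₂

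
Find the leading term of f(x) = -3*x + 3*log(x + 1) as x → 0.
-3*x**2/2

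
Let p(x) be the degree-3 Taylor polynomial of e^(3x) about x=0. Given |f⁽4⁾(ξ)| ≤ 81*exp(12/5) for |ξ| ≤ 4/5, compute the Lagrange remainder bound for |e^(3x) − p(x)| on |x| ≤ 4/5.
864*exp(12/5)/625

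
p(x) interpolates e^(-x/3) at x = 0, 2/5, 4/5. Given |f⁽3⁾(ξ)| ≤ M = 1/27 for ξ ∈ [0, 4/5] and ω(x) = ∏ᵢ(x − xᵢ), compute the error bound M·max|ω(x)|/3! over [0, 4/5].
8*sqrt(3)/91125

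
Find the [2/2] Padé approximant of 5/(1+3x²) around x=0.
5/(3*x**2 + 1)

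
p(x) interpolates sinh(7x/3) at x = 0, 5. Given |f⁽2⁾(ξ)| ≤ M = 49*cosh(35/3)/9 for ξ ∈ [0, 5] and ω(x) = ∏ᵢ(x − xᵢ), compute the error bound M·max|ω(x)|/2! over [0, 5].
1225*cosh(35/3)/72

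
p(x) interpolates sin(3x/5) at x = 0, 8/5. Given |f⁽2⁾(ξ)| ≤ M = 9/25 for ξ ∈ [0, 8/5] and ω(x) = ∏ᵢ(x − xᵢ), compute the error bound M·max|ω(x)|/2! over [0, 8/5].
72/625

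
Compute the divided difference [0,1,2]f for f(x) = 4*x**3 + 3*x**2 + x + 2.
15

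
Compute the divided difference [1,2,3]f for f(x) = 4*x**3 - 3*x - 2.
24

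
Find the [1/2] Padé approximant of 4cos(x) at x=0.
4/(x**2/2 + 1)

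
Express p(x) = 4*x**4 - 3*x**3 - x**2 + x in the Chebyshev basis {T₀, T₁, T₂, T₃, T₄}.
T₀ + (-5/4)T₁ + (3/2)T₂ + (-3/4)T₃ + (1/2)T₄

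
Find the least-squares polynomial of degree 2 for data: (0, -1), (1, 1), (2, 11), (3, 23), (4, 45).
-1 + (-3/5)x + (3)x²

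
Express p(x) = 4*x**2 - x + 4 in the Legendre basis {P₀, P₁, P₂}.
(16/3)P₀ - P₁ + (8/3)P₂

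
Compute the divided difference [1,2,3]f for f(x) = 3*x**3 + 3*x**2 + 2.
21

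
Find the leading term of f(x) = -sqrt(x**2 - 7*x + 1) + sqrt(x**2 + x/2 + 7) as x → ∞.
15/4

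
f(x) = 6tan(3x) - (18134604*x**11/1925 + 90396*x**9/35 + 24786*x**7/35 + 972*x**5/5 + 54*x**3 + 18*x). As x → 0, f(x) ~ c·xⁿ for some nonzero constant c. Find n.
13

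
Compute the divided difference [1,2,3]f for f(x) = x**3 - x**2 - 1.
5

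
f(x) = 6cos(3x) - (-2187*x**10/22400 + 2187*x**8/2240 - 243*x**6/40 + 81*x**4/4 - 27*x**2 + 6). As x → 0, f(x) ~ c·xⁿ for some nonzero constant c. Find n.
12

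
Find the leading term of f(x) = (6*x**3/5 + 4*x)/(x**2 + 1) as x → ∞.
6*x/5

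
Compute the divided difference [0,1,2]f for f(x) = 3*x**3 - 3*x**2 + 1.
6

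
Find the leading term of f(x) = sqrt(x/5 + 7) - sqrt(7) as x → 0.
sqrt(7)*x/70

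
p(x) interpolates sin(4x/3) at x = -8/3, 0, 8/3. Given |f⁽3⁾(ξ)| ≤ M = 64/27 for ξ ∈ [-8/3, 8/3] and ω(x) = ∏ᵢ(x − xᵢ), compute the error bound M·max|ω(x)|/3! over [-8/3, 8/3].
32768*sqrt(3)/19683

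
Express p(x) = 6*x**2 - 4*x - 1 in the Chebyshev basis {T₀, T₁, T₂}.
(2)T₀ + (-4)T₁ + (3)T₂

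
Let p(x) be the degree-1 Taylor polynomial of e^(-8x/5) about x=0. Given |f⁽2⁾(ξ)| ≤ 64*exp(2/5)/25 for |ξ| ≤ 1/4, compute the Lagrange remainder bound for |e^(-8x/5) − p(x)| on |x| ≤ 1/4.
2*exp(2/5)/25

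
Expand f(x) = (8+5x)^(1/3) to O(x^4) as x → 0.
2 + 5*x/12 - 25*x**2/288 + 625*x**3/20736 + O(x**4)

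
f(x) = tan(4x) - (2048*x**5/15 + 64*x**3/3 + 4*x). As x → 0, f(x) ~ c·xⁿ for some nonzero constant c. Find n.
7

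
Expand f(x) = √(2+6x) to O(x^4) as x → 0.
sqrt(2) + 3*sqrt(2)*x/2 - 9*sqrt(2)*x**2/8 + 27*sqrt(2)*x**3/16 + O(x**4)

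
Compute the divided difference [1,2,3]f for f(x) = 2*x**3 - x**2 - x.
11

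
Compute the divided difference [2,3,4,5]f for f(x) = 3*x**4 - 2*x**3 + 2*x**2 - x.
40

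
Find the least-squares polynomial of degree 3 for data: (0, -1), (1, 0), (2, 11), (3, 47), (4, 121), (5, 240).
-46/63 + (-119/54)x + (11/63)x² + (107/54)x³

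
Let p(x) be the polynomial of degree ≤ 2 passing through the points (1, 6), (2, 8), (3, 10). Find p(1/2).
5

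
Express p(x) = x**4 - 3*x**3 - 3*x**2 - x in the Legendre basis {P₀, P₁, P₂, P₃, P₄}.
(-4/5)P₀ + (-14/5)P₁ + (-10/7)P₂ + (-6/5)P₃ + (8/35)P₄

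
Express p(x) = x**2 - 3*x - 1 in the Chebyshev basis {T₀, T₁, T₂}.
(-1/2)T₀ + (-3)T₁ + (1/2)T₂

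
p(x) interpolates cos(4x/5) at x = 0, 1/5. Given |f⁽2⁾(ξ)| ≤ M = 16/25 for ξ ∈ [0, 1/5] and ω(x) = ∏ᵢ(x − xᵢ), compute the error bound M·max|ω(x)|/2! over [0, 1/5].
2/625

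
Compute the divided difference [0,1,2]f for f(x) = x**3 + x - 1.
3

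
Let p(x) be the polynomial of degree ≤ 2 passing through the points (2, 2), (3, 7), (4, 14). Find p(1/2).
-7/4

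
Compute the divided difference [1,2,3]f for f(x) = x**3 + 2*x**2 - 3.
8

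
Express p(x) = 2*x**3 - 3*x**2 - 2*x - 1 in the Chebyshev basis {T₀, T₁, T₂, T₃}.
(-5/2)T₀ + (-1/2)T₁ + (-3/2)T₂ + (1/2)T₃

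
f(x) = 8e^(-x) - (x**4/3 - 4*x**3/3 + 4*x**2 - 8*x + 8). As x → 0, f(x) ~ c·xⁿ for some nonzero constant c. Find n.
5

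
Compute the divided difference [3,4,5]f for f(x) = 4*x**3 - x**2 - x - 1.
47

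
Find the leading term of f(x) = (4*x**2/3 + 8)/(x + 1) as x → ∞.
4*x/3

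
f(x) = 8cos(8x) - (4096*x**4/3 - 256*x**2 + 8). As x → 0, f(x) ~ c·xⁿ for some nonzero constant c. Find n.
6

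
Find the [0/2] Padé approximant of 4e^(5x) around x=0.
4/(25*x**2/2 - 5*x + 1)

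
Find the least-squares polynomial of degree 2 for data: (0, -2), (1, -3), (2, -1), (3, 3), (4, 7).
-16/7 + (-36/35)x + (6/7)x²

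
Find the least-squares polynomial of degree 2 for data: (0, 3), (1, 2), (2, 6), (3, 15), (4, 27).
99/35 + (-193/70)x + (31/14)x²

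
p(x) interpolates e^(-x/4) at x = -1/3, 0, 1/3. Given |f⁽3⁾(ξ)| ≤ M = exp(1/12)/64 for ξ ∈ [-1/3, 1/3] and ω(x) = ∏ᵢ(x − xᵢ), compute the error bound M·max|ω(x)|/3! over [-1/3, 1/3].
sqrt(3)*exp(1/12)/46656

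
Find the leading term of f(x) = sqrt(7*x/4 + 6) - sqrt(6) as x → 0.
7*sqrt(6)*x/48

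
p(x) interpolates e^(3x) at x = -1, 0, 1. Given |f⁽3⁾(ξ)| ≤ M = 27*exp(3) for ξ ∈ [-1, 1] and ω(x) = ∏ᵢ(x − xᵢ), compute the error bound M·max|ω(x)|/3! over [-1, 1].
sqrt(3)*exp(3)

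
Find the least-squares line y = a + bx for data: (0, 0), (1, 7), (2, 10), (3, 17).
a = 2/5, b = 27/5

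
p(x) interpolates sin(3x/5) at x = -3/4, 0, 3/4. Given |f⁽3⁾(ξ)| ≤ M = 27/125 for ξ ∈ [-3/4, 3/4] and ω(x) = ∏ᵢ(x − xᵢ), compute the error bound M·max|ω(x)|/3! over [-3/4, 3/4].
27*sqrt(3)/8000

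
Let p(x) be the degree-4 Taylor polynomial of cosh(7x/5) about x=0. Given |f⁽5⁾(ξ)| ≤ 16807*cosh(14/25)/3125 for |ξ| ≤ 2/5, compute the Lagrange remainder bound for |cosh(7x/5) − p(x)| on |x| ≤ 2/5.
67228*cosh(14/25)/146484375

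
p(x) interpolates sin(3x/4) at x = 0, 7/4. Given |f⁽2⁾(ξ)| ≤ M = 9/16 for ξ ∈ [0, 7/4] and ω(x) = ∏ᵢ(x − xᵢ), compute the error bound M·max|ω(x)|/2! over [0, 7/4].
441/2048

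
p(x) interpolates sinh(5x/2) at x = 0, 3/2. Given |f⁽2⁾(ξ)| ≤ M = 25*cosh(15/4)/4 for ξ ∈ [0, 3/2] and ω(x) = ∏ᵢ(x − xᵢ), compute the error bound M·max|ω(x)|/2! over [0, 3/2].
225*cosh(15/4)/128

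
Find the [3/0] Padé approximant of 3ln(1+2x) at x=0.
2*x*(4*x**2 - 3*x + 3)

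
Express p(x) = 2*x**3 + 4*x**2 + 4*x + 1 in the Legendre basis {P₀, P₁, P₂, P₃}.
(7/3)P₀ + (26/5)P₁ + (8/3)P₂ + (4/5)P₃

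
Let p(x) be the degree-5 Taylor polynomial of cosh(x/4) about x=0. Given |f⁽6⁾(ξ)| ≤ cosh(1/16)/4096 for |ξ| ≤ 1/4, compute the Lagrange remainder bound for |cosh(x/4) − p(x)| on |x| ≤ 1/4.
cosh(1/16)/12079595520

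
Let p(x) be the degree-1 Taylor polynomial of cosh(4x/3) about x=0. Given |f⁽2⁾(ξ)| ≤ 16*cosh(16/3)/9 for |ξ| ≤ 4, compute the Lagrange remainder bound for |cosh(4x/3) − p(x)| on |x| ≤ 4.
128*cosh(16/3)/9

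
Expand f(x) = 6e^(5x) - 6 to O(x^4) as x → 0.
30*x + 75*x**2 + 125*x**3 + O(x**4)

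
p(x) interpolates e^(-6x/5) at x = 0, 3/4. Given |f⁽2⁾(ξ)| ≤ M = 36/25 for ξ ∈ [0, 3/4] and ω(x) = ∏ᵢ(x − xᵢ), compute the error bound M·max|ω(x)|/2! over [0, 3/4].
81/800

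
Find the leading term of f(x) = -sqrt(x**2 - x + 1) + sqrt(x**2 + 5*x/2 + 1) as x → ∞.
7/4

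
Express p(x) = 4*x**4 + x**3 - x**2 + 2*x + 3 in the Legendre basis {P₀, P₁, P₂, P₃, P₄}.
(52/15)P₀ + (13/5)P₁ + (34/21)P₂ + (2/5)P₃ + (32/35)P₄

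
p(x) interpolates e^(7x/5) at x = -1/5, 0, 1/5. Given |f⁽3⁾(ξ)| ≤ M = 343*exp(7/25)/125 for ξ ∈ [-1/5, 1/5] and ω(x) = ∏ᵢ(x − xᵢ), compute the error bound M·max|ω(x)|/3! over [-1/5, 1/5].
343*sqrt(3)*exp(7/25)/421875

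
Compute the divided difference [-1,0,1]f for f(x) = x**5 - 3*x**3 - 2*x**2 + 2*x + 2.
-2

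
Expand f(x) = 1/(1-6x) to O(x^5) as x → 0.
1 + 6*x + 36*x**2 + 216*x**3 + 1296*x**4 + O(x**5)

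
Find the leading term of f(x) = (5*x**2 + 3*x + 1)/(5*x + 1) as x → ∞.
x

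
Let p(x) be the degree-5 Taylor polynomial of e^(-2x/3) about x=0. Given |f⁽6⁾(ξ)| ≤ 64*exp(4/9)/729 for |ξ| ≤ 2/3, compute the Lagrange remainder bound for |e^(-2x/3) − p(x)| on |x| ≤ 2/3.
256*exp(4/9)/23914845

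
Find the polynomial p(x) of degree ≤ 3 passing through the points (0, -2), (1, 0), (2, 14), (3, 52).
2*x**3 - 2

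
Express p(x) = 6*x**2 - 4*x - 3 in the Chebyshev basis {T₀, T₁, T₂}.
(-4)T₁ + (3)T₂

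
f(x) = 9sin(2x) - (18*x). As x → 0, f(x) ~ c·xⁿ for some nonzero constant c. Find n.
3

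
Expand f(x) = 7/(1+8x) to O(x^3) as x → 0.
7 - 56*x + 448*x**2 + O(x**3)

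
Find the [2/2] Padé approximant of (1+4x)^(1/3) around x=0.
(112*x**2/27 + 14*x/3 + 1)/(40*x**2/27 + 10*x/3 + 1)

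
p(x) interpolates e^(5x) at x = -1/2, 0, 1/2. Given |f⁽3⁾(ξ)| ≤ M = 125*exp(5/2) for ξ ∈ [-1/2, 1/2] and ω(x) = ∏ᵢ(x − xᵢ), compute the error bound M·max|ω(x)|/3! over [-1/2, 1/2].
125*sqrt(3)*exp(5/2)/216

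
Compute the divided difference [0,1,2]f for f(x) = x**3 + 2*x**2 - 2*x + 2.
5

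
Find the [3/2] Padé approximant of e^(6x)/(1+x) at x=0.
(72*x**3/35 + 18*x**2/5 + 99*x/35 + 1)/(51*x**2/35 - 76*x/35 + 1)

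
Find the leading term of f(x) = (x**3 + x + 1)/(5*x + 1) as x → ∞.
x**2/5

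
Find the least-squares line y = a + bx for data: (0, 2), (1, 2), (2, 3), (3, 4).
a = 17/10, b = 7/10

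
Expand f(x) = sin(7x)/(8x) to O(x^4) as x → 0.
7/8 - 343*x**2/48 + O(x**4)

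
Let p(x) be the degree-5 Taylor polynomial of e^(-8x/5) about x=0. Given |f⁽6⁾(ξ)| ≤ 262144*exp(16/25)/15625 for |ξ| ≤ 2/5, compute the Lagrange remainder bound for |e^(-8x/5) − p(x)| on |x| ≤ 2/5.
1048576*exp(16/25)/10986328125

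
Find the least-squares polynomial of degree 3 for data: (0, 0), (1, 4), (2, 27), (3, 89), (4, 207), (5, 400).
1/18 + (-1/756)x + (85/126)x² + (331/108)x³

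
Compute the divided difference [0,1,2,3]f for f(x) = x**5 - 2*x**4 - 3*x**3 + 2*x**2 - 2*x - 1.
10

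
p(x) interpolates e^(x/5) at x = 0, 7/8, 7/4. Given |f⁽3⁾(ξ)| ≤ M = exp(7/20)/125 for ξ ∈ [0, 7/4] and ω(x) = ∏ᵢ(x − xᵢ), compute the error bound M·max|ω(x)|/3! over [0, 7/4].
343*sqrt(3)*exp(7/20)/1728000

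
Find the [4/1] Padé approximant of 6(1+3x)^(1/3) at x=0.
(2*x**4 - 16*x**3/5 + 36*x**2/5 + 96*x/5 + 6)/(11*x/5 + 1)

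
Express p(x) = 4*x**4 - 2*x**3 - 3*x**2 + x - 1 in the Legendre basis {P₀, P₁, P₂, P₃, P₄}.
(-6/5)P₀ + (-1/5)P₁ + (2/7)P₂ + (-4/5)P₃ + (32/35)P₄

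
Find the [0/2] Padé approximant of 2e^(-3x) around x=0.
2/(9*x**2/2 + 3*x + 1)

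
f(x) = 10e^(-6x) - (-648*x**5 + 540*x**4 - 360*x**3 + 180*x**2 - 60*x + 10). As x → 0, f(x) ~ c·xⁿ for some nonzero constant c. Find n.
6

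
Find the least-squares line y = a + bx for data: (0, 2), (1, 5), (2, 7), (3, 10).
a = 21/10, b = 13/5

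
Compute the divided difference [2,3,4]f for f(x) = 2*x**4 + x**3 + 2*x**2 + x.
121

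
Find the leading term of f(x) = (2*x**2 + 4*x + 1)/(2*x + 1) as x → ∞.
x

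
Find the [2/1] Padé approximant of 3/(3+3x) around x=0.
1/(x + 1)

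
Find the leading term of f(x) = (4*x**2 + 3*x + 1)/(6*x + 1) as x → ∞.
2*x/3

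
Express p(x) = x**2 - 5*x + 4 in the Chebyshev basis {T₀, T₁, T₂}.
(9/2)T₀ + (-5)T₁ + (1/2)T₂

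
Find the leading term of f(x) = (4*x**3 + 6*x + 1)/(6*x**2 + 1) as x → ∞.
2*x/3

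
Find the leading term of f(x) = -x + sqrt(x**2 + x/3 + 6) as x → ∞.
1/6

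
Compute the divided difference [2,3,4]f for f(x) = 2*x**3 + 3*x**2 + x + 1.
21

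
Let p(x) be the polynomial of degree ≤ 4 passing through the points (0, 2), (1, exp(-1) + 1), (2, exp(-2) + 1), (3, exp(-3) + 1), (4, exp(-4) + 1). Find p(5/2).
(-20*exp(3) - 5 + 60*e + 90*exp(2) + 131*exp(4))*exp(-4)/128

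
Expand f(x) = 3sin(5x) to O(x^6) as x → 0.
15*x - 125*x**3/2 + 625*x**5/8 + O(x**6)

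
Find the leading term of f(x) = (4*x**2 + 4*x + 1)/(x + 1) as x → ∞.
4*x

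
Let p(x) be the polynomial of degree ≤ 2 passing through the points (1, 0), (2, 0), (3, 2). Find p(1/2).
3/4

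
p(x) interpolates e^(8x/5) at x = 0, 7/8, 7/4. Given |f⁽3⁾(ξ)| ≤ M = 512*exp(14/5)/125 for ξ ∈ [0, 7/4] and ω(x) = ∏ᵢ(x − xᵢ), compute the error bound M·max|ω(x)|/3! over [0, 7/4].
343*sqrt(3)*exp(14/5)/3375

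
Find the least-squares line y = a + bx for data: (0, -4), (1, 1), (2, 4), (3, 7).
a = -17/5, b = 18/5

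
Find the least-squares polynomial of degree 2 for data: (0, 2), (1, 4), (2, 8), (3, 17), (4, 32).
17/7 + (-109/70)x + (31/14)x²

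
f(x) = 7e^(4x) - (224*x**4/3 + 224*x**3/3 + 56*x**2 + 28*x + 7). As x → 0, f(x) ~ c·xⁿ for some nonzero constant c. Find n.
5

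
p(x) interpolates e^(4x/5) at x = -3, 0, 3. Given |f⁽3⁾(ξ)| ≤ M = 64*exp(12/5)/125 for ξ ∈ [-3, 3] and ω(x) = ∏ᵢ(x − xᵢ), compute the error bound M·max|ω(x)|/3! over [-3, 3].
64*sqrt(3)*exp(12/5)/125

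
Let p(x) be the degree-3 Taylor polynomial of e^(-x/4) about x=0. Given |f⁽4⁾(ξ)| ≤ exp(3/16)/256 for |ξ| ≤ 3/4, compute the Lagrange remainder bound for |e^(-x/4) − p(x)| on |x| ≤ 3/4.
27*exp(3/16)/524288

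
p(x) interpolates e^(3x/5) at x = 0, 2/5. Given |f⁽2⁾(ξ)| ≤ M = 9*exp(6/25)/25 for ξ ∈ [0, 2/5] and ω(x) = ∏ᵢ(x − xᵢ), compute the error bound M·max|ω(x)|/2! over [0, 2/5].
9*exp(6/25)/1250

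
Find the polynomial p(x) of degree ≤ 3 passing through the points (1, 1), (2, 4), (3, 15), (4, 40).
x**3 - 2*x**2 + 2*x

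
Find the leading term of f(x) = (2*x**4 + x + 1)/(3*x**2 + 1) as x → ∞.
2*x**2/3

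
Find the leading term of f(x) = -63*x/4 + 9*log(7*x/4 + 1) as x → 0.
-441*x**2/32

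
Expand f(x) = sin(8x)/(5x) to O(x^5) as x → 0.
8/5 - 256*x**2/15 + 4096*x**4/75 + O(x**5)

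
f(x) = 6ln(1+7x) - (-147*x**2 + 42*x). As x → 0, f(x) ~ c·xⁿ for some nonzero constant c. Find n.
3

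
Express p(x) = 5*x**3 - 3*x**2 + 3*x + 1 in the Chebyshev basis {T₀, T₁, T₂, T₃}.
(-1/2)T₀ + (27/4)T₁ + (-3/2)T₂ + (5/4)T₃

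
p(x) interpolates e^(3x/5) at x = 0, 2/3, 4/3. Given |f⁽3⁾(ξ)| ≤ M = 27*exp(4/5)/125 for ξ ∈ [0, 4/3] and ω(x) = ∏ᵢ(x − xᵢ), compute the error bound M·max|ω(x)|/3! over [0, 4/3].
8*sqrt(3)*exp(4/5)/3375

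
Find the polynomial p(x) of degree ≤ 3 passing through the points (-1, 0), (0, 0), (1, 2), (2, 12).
x**3 + x**2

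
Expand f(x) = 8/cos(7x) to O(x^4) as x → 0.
8 + 196*x**2 + O(x**4)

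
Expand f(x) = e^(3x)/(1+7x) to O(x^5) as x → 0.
1 - 4*x + 65*x**2/2 - 223*x**3 + 12515*x**4/8 + O(x**5)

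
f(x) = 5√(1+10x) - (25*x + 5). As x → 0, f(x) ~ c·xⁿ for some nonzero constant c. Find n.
2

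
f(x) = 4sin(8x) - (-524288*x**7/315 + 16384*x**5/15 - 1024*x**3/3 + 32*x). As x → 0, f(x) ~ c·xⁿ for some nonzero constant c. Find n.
9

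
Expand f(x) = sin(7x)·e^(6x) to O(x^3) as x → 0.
7*x + 42*x**2 + O(x**3)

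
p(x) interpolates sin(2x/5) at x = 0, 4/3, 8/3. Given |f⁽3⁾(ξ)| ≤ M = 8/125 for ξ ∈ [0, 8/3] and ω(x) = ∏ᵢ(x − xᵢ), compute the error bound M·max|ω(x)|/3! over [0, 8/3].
512*sqrt(3)/91125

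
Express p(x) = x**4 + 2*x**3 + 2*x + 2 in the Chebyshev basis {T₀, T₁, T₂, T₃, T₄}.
(19/8)T₀ + (7/2)T₁ + (1/2)T₂ + (1/2)T₃ + (1/8)T₄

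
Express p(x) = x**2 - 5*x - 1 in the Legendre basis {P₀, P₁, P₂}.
(-2/3)P₀ + (-5)P₁ + (2/3)P₂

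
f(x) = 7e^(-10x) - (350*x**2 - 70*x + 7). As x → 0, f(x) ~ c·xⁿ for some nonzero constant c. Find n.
3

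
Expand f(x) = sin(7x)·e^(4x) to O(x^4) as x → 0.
7*x + 28*x**2 - 7*x**3/6 + O(x**4)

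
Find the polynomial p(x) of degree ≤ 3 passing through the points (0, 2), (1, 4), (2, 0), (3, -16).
-x**3 + 3*x + 2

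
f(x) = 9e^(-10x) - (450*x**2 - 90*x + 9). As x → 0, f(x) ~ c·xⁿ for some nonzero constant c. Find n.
3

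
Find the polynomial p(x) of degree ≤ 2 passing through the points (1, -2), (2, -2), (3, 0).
x**2 - 3*x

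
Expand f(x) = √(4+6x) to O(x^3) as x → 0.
2 + 3*x/2 - 9*x**2/16 + O(x**3)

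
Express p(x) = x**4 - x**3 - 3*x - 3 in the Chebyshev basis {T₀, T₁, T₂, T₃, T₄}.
(-21/8)T₀ + (-15/4)T₁ + (1/2)T₂ + (-1/4)T₃ + (1/8)T₄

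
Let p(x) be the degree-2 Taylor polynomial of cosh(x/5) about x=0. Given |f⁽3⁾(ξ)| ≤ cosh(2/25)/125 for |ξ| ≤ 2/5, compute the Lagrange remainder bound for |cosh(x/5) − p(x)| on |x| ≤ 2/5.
4*cosh(2/25)/46875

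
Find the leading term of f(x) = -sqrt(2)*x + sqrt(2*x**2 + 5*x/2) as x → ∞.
5*sqrt(2)/8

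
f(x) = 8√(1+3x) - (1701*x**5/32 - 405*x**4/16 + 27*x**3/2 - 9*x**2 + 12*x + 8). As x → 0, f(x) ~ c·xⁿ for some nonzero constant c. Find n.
6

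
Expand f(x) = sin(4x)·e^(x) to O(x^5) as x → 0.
4*x + 4*x**2 - 26*x**3/3 - 10*x**4 + O(x**5)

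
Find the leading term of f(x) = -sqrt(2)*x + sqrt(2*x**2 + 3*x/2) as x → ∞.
3*sqrt(2)/8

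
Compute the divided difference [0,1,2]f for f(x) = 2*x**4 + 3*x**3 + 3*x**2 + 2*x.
26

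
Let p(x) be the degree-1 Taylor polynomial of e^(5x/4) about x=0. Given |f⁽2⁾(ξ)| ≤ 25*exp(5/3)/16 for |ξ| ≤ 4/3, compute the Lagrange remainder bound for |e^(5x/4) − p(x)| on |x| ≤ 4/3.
25*exp(5/3)/18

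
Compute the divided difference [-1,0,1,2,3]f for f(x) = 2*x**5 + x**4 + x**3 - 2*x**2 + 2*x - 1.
11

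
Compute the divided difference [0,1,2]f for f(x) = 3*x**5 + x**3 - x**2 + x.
47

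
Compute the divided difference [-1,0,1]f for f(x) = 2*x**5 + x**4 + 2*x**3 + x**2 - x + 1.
2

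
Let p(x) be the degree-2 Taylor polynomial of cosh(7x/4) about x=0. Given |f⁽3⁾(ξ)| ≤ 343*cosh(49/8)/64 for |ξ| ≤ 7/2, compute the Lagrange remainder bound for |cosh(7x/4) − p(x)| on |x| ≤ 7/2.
117649*cosh(49/8)/3072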